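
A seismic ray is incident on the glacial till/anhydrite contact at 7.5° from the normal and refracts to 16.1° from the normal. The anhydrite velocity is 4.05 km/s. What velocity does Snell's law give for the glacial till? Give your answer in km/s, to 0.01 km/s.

1.91 km/s

Snell's law: sin 7.5°/V₁ = sin 16.1°/V₂.
V₁ = V₂·sin 7.5°/sin 16.1° = 4.05 × 0.4707 = 1.91 km/s.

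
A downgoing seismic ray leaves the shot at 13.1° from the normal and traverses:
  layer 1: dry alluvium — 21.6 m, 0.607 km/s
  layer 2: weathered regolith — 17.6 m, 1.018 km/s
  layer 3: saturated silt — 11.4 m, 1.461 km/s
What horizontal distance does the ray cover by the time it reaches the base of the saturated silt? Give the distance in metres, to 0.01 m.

Ray parameter p = sin 13.1° / 0.607 km/s = 3.7340e-01 s/km.
Layer 1: θ = 13.10°; offset = 21.6·tan 13.10° = 5.0265 m.
Layer 2: sin θ = p·1.018 = 0.3801 → θ = 22.34°; offset = 17.6·tan 22.34° = 7.2330 m.
Layer 3: sin θ = p·1.461 = 0.5455 → θ = 33.06°; offset = 11.4·tan 33.06° = 7.4205 m.
Σ offsets = 19.6800 m.

19.68 m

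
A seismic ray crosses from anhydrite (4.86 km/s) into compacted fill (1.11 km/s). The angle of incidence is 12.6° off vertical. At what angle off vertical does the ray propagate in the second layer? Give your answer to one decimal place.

sin θ₁/V₁ = sin θ₂/V₂ ⇒ sin θ₂ = 1.11·sin 12.6°/4.86 = 1.11·0.2181/4.86 = 0.0498.
θ₂ = sin⁻¹(0.0498) = 2.86° (from vertical).

2.9°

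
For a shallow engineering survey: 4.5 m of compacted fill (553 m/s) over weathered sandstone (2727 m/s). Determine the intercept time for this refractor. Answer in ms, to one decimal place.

tᵢ = 2h·√(V₂²−V₁²)/(V₁V₂).
√(V₂²−V₁²) = √(2727²−553²) = 2670.3 m/s.
tᵢ = 2·4.5·2670.3/(553·2727) = 0.01594 s.

15.9 ms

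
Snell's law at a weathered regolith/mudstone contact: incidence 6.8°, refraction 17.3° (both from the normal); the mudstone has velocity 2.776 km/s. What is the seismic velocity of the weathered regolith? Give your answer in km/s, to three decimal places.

sin 6.8° = 0.1184; sin 17.3° = 0.2974.
V₁ = V₂·(sin θ₁/sin θ₂) = 2.776·(0.1184/0.2974) = 1.105 km/s.

1.105 km/s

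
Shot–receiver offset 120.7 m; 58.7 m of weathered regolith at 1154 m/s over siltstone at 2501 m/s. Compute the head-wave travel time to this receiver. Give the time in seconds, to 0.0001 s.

0.1385 s

θ_c = arcsin(V₁/V₂) = arcsin(1154/2501) = 27.48°, cos θ_c = 0.8872.
Intercept time tᵢ = 2h cos θ_c / V₁ = 2·58.7·0.8872/1154 = 0.09026 s.
t = x/V₂ + tᵢ = 120.7/2501 + 0.09026 = 0.13852 s.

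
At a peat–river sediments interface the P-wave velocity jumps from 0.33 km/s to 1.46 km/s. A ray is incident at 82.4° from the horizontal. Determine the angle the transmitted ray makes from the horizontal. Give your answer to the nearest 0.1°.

54.2°

Convert to the normal: θ₁ = 90° − 82.4° = 7.6°.
sin θ₁/V₁ = sin θ₂/V₂ ⇒ sin θ₂ = 1.46·sin 7.6°/0.33 = 1.46·0.1323/0.33 = 0.5851.
θ₂ = sin⁻¹(0.5851) = 35.81° (from vertical).
From the interface: 90° − 35.81° = 54.19°.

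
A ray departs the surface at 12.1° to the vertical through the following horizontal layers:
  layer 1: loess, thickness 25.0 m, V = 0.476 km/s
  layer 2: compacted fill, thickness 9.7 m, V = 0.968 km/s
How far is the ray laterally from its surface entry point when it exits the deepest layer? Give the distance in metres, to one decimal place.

9.9 m

Ray parameter p = sin 12.1° / 0.476 km/s = 4.4038e-01 s/km.
Layer 1: θ = 12.10°; offset = 25.0·tan 12.10° = 5.360 m.
Layer 2: sin θ = p·0.968 = 0.4263 → θ = 25.23°; offset = 9.7·tan 25.23° = 4.571 m.
Total horizontal offset = 9.931 m.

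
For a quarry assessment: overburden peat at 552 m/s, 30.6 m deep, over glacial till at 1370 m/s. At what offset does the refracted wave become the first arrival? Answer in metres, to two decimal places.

θ_c = arcsin(552/1370) = 23.76°, so cos θ_c = 0.9152 and tᵢ = 2h cos θ_c/V₁ = 0.1015 s.
At crossover x/V₁ = x/V₂ + tᵢ ⇒ x = tᵢ/(1/V₁ − 1/V₂) = 0.10147/(1.8116e-03 − 7.2993e-04) = 93.81 m.

93.81 m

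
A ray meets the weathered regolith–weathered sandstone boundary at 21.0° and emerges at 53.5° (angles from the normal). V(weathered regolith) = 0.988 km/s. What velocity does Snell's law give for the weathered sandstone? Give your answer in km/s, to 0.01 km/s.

2.22 km/s

Snell's law: sin 21.0°/V₁ = sin 53.5°/V₂.
V₂ = V₁·sin 53.5°/sin 21.0° = 0.988 × 2.2431 = 2.22 km/s.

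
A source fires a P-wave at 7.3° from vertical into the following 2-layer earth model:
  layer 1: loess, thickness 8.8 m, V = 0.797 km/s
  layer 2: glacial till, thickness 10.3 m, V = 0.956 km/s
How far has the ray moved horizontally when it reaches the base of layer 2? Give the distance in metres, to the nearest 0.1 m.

Apply Snell's law at each interface; in layer i the horizontal offset is hᵢ·tan θᵢ.
Layer 1: θ = 7.30°; offset = 8.8·tan 7.30° = 1.127 m.
Layer 2: sin θ = 0.956·sin 7.3°/0.797 = 0.1524, θ = 8.77°; offset = 10.3·tan 8.77° = 1.588 m.
Total horizontal offset = 2.716 m.

2.7 m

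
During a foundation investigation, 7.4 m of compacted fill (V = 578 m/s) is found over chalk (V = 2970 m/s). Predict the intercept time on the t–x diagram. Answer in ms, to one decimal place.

tᵢ = 2h·√(V₂²−V₁²)/(V₁V₂).
√(V₂²−V₁²) = √(2970²−578²) = 2913.2 m/s.
tᵢ = 2·7.4·2913.2/(578·2970) = 0.02512 s.

25.1 ms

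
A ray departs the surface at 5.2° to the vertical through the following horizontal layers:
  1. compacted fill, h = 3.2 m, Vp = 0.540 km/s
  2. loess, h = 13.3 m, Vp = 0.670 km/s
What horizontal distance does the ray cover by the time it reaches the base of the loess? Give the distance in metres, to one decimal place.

p = sin θ₁/V₁ = sin 5.2°/0.540 = 1.6784e-01 s/km is conserved through the stack.
Layer 1: θ = 5.20°; offset = 3.2·tan 5.20° = 0.291 m.
Layer 2: sin θ = p·0.670 = 0.1125 → θ = 6.46°; offset = 13.3·tan 6.46° = 1.505 m.
Σ offsets = 1.796 m.

1.8 m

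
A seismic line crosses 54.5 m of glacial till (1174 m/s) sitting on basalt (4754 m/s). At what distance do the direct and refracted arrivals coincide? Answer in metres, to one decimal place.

140.3 m

x_cross = 2h·√((V₂+V₁)/(V₂−V₁)).
(V₂+V₁)/(V₂−V₁) = (4754+1174)/(4754−1174) = 1.6559; √ = 1.2868.
x_cross = 2·54.5·1.2868 = 140.26 m.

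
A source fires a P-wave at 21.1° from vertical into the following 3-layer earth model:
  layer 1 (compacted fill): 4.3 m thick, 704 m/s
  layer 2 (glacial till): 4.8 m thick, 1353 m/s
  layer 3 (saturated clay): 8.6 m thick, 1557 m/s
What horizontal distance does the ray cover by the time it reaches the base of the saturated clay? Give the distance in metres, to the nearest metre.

18 m

p = sin θ₁/V₁ = sin 21.1°/704 = 5.1136e-04 s/m is conserved through the stack.
Layer 1: θ = 21.10°; offset = 4.3·tan 21.10° = 1.659 m.
Layer 2: sin θ = p·1353 = 0.6919 → θ = 43.78°; offset = 4.8·tan 43.78° = 4.600 m.
Layer 3: sin θ = p·1557 = 0.7962 → θ = 52.77°; offset = 8.6·tan 52.77° = 11.317 m.
Σ offsets = 17.575 m.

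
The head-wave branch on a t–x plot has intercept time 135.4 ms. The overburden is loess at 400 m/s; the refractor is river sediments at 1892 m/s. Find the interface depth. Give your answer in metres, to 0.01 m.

27.71 m

h = tᵢ·V₁·V₂ / (2·√(V₂²−V₁²)).
√(V₂²−V₁²) = √(1892² − 400²) = 1849.2 m/s.
h = 0.1354 s × 400 × 1892 / (2 × 1849.2) = 27.71 m.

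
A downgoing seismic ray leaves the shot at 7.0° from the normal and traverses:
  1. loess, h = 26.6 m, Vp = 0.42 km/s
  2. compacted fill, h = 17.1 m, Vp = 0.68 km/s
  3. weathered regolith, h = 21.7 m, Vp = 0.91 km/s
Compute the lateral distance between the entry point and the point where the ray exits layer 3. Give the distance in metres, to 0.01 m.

12.65 m

Apply Snell's law at each interface; in layer i the horizontal offset is hᵢ·tan θᵢ.
Layer 1: θ = 7.00°; offset = 26.6·tan 7.00° = 3.2661 m.
Layer 2: sin θ = 0.68·sin 7.0°/0.42 = 0.1973, θ = 11.38°; offset = 17.1·tan 11.38° = 3.4417 m.
Layer 3: sin θ = 0.91·sin 7.0°/0.42 = 0.2641, θ = 15.31°; offset = 21.7·tan 15.31° = 5.9407 m.
Total horizontal offset = 12.6485 m.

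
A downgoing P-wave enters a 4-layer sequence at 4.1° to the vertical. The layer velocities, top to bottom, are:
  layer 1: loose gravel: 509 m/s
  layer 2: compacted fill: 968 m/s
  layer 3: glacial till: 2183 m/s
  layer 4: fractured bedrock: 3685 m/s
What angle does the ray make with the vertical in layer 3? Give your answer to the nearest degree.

18°

Ray parameter p = sin 4.1° / 509 = 1.4047e-04 s/m.
sin θ_3 = p·V_3 = 1.4047e-04 × 2183 = 0.3066.
θ_3 = arcsin 0.3066 = 17.86°.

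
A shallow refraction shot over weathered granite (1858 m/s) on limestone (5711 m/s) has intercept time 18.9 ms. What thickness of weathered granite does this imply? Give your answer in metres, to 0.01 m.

18.57 m

h = tᵢ·V₁·V₂ / (2·√(V₂²−V₁²)).
√(V₂²−V₁²) = √(5711² − 1858²) = 5400.3 m/s.
h = 0.0189 s × 1858 × 5711 / (2 × 5400.3) = 18.57 m.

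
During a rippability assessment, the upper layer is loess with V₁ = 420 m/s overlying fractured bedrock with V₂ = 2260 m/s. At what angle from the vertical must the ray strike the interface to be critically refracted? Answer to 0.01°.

At critical incidence the refracted ray runs along the interface (θ₂ = 90°), so sin θ_c = V₁/V₂.
θ_c = arcsin(420/2260) = arcsin 0.1858 = 10.71°.

10.71°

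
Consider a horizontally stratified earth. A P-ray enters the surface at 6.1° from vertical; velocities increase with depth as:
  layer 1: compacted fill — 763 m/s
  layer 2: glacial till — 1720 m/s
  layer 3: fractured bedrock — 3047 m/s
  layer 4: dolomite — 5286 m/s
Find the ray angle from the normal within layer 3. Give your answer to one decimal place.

Ray parameter p = sin 6.1° / 763 = 1.3927e-04 s/m.
sin θ_3 = p·V_3 = 1.3927e-04 × 3047 = 0.4244.
θ_3 = 25.11° from the vertical.

25.1°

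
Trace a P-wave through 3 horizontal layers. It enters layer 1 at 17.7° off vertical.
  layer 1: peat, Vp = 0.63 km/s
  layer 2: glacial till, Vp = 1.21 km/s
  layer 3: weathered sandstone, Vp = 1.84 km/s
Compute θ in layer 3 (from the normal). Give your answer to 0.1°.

62.6°

Ray parameter p = sin 17.7° / 0.63 = 4.8259e-01 s/km.
sin θ_3 = p·V_3 = 4.8259e-01 × 1.84 = 0.8880.
θ_3 = 62.62° from the vertical.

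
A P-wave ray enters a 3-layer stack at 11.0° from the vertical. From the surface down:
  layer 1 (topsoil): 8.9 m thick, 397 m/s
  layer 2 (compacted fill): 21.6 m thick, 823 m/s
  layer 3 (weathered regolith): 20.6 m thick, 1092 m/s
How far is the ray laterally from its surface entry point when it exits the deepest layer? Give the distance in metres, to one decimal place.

p = sin θ₁/V₁ = sin 11.0°/397 = 4.8063e-04 s/m is conserved through the stack.
Layer 1: θ = 11.00°; offset = 8.9·tan 11.00° = 1.730 m.
Layer 2: sin θ = p·823 = 0.3956 → θ = 23.30°; offset = 21.6·tan 23.30° = 9.303 m.
Layer 3: sin θ = p·1092 = 0.5248 → θ = 31.66°; offset = 20.6·tan 31.66° = 12.702 m.
Total horizontal offset = 23.735 m.

23.7 m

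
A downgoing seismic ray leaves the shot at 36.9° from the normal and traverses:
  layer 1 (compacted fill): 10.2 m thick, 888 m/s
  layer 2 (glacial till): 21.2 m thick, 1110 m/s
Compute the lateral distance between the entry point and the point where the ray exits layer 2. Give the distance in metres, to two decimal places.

31.74 m

Apply Snell's law at each interface; in layer i the horizontal offset is hᵢ·tan θᵢ.
Layer 1: θ = 36.90°; offset = 10.2·tan 36.90° = 7.6584 m.
Layer 2: sin θ = 1110·sin 36.9°/888 = 0.7505, θ = 48.64°; offset = 21.2·tan 48.64° = 24.0771 m.
Summing the layer offsets gives 31.7355 m.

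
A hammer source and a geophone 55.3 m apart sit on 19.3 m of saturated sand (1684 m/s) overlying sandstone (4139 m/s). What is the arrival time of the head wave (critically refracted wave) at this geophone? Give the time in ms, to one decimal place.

θ_c = arcsin(V₁/V₂) = arcsin(1684/4139) = 24.01°, cos θ_c = 0.9135.
Intercept time tᵢ = 2h cos θ_c / V₁ = 2·19.3·0.9135/1684 = 0.02094 s.
t = x/V₂ + tᵢ = 55.3/4139 + 0.02094 = 0.03430 s.

34.3 ms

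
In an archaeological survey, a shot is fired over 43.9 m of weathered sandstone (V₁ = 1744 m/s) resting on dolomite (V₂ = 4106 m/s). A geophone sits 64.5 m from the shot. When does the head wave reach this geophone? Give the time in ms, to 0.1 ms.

61.3 ms

θ_c = arcsin(V₁/V₂) = arcsin(1744/4106) = 25.13°, cos θ_c = 0.9053.
Intercept time tᵢ = 2h cos θ_c / V₁ = 2·43.9·0.9053/1744 = 0.04558 s.
t = x/V₂ + tᵢ = 64.5/4106 + 0.04558 = 0.06129 s.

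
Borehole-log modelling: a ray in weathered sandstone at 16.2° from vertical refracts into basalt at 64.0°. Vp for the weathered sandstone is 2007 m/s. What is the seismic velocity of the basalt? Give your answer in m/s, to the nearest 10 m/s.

6470 m/s

sin 16.2° = 0.2790; sin 64.0° = 0.8988.
V₂ = V₁·(sin θ₂/sin θ₁) = 2007·(0.8988/0.2790) = 6465.72 m/s.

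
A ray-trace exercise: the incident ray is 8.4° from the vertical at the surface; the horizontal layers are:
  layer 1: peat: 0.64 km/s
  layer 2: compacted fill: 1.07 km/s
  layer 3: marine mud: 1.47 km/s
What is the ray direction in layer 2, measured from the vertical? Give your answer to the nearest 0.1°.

Snell's law across each interface conserves sin θ / V, so sin θ_2 = V_2·sin θ₁/V₁.
sin θ_2 = 1.07 × sin 8.4° / 0.64 = 0.2442.
θ_2 = arcsin 0.2442 = 14.14°.

14.1°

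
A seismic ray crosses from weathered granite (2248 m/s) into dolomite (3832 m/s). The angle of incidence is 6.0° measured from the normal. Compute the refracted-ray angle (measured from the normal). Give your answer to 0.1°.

10.3°

sin θ₁/V₁ = sin θ₂/V₂ ⇒ sin θ₂ = 3832·sin 6.0°/2248 = 3832·0.1045/2248 = 0.1782.
θ₂ = sin⁻¹(0.1782) = 10.26° (from vertical).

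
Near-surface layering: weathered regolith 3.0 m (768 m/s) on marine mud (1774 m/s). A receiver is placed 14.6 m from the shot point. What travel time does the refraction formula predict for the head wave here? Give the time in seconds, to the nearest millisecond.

t = x/V₂ + 2h·√(V₂²−V₁²)/(V₁V₂).
√(V₂²−V₁²) = √(1774²−768²) = 1599.1 m/s; delay term = 2·3.0·1599.1/(768·1774) = 0.00704 s.
t = 14.6/1774 + 0.00704 = 0.01527 s.

0.015 s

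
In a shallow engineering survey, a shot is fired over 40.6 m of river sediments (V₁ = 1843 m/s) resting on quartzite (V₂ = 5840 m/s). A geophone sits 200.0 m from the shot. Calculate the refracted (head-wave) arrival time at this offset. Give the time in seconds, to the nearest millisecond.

t = x/V₂ + 2h·√(V₂²−V₁²)/(V₁V₂).
√(V₂²−V₁²) = √(5840²−1843²) = 5541.6 m/s; delay term = 2·40.6·5541.6/(1843·5840) = 0.04181 s.
t = 200.0/5840 + 0.04181 = 0.07605 s.

0.076 s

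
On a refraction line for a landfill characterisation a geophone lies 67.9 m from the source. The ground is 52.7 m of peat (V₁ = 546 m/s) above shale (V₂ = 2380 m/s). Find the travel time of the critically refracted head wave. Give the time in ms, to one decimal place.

t = x/V₂ + 2h·√(V₂²−V₁²)/(V₁V₂).
√(V₂²−V₁²) = √(2380²−546²) = 2316.5 m/s; delay term = 2·52.7·2316.5/(546·2380) = 0.18789 s.
t = 67.9/2380 + 0.18789 = 0.21642 s.

216.4 ms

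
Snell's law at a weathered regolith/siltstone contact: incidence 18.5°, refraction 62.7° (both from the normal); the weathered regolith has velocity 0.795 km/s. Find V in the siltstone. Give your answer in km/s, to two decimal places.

sin 18.5° = 0.3173; sin 62.7° = 0.8886.
V₂ = V₁·(sin θ₂/sin θ₁) = 0.795·(0.8886/0.3173) = 2.23 km/s.

2.23 km/s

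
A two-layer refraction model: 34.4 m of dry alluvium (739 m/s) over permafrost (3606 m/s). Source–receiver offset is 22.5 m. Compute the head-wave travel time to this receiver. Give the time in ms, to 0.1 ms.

97.4 ms

θ_c = arcsin(V₁/V₂) = arcsin(739/3606) = 11.83°, cos θ_c = 0.9788.
Intercept time tᵢ = 2h cos θ_c / V₁ = 2·34.4·0.9788/739 = 0.09112 s.
t = x/V₂ + tᵢ = 22.5/3606 + 0.09112 = 0.09736 s.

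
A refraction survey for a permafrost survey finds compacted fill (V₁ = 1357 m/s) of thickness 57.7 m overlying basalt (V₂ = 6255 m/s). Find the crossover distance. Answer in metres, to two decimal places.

x_cross = 2h·√((V₂+V₁)/(V₂−V₁)).
(V₂+V₁)/(V₂−V₁) = (6255+1357)/(6255−1357) = 1.5541; √ = 1.2466.
x_cross = 2·57.7·1.2466 = 143.86 m.

143.86 m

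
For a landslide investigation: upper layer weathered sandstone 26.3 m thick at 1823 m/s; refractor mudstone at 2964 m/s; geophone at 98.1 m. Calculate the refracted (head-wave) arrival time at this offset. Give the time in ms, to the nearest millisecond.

56 ms

θ_c = arcsin(V₁/V₂) = arcsin(1823/2964) = 37.96°, cos θ_c = 0.7885.
Intercept time tᵢ = 2h cos θ_c / V₁ = 2·26.3·0.7885/1823 = 0.02275 s.
t = x/V₂ + tᵢ = 98.1/2964 + 0.02275 = 0.05585 s.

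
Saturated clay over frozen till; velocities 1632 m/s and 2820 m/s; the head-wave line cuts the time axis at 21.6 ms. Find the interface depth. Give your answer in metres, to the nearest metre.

22 m

θ_c = arcsin(1632/2820) = 35.36°; cos θ_c = 0.8155.
tᵢ = 2h cos θ_c/V₁ ⇒ h = tᵢ·V₁/(2 cos θ_c) = 0.0216·1632/(2·0.8155) = 21.61 m.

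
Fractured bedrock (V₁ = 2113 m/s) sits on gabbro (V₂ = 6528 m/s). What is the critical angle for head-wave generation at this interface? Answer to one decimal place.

Critical incidence: sin θ_c = V₁/V₂ = 2113/6528 = 0.3237.
θ_c = arcsin 0.3237 = 18.89°.

18.9°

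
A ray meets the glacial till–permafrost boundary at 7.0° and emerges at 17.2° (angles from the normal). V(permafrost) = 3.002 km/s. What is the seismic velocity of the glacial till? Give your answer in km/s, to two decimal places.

1.24 km/s

sin 7.0° = 0.1219; sin 17.2° = 0.2957.
V₁ = V₂·(sin θ₁/sin θ₂) = 3.002·(0.1219/0.2957) = 1.24 km/s.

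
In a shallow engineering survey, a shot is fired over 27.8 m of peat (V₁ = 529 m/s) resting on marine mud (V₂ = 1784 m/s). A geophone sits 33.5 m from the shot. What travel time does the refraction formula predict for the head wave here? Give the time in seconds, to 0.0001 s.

t = x/V₂ + 2h·√(V₂²−V₁²)/(V₁V₂).
√(V₂²−V₁²) = √(1784²−529²) = 1703.8 m/s; delay term = 2·27.8·1703.8/(529·1784) = 0.10038 s.
t = 33.5/1784 + 0.10038 = 0.11915 s.

0.1192 s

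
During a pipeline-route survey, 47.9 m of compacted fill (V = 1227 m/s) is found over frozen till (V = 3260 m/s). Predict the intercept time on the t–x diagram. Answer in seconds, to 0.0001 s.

0.0723 s

tᵢ = 2h·√(V₂²−V₁²)/(V₁V₂).
√(V₂²−V₁²) = √(3260²−1227²) = 3020.3 m/s.
tᵢ = 2·47.9·3020.3/(1227·3260) = 0.07234 s.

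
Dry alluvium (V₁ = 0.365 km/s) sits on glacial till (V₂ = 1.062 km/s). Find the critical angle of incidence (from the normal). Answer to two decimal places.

20.10°

At critical incidence the refracted ray runs along the interface (θ₂ = 90°), so sin θ_c = V₁/V₂.
θ_c = arcsin(0.365/1.062) = arcsin 0.3437 = 20.10°.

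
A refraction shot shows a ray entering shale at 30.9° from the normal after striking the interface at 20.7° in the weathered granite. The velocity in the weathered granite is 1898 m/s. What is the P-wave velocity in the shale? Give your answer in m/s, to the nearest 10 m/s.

Snell's law: sin 20.7°/V₁ = sin 30.9°/V₂.
V₂ = V₁·sin 30.9°/sin 20.7° = 1898 × 1.4528 = 2757.48 m/s.

2760 m/s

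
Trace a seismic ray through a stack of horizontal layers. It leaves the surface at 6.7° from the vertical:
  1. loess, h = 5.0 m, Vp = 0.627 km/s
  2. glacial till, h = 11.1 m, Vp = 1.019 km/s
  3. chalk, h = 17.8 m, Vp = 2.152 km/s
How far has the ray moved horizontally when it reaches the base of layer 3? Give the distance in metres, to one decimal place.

10.5 m

Apply Snell's law at each interface; in layer i the horizontal offset is hᵢ·tan θᵢ.
Layer 1: θ = 6.70°; offset = 5.0·tan 6.70° = 0.587 m.
Layer 2: sin θ = 1.019·sin 6.7°/0.627 = 0.1896, θ = 10.93°; offset = 11.1·tan 10.93° = 2.144 m.
Layer 3: sin θ = 2.152·sin 6.7°/0.627 = 0.4004, θ = 23.61°; offset = 17.8·tan 23.61° = 7.779 m.
Σ offsets = 10.510 m.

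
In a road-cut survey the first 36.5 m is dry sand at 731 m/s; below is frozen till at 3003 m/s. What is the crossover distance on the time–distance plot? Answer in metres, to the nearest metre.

x_cross = 2h·√((V₂+V₁)/(V₂−V₁)).
(V₂+V₁)/(V₂−V₁) = (3003+731)/(3003−731) = 1.6435; √ = 1.2820.
x_cross = 2·36.5·1.2820 = 93.58 m.

94 m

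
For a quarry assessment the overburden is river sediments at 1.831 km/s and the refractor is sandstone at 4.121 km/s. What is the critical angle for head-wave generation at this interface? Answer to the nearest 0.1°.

26.4°

Critical incidence: sin θ_c = V₁/V₂ = 1.831/4.121 = 0.4443.
θ_c = arcsin 0.4443 = 26.38°.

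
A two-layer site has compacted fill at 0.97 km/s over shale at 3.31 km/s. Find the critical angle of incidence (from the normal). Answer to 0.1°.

At critical incidence the refracted ray runs along the interface (θ₂ = 90°), so sin θ_c = V₁/V₂.
θ_c = arcsin(0.97/3.31) = arcsin 0.2931 = 17.04°.

17.0°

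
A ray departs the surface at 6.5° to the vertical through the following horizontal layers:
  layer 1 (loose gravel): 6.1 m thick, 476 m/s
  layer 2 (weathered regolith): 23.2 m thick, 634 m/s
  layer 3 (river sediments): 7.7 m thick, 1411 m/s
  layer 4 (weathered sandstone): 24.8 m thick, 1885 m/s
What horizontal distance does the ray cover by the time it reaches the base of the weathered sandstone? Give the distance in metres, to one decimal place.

Apply Snell's law at each interface; in layer i the horizontal offset is hᵢ·tan θᵢ.
Layer 1: θ = 6.50°; offset = 6.1·tan 6.50° = 0.695 m.
Layer 2: sin θ = 634·sin 6.5°/476 = 0.1508, θ = 8.67°; offset = 23.2·tan 8.67° = 3.539 m.
Layer 3: sin θ = 1411·sin 6.5°/476 = 0.3356, θ = 19.61°; offset = 7.7·tan 19.61° = 2.743 m.
Layer 4: sin θ = 1885·sin 6.5°/476 = 0.4483, θ = 26.63°; offset = 24.8·tan 26.63° = 12.437 m.
Total horizontal offset = 19.414 m.

19.4 m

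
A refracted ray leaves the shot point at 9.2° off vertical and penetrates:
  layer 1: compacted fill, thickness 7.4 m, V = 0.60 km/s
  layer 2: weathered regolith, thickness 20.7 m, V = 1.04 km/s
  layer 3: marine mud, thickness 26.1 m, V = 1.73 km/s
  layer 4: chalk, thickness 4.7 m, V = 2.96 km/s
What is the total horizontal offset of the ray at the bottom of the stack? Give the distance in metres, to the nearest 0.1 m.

Apply Snell's law at each interface; in layer i the horizontal offset is hᵢ·tan θᵢ.
Layer 1: θ = 9.20°; offset = 7.4·tan 9.20° = 1.199 m.
Layer 2: sin θ = 1.04·sin 9.2°/0.60 = 0.2771, θ = 16.09°; offset = 20.7·tan 16.09° = 5.970 m.
Layer 3: sin θ = 1.73·sin 9.2°/0.60 = 0.4610, θ = 27.45°; offset = 26.1·tan 27.45° = 13.558 m.
Layer 4: sin θ = 2.96·sin 9.2°/0.60 = 0.7887, θ = 52.07°; offset = 4.7·tan 52.07° = 6.031 m.
Summing the layer offsets gives 26.758 m.

26.8 m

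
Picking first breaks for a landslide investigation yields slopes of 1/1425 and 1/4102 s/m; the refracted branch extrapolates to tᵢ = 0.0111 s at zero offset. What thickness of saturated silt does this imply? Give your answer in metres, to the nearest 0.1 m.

θ_c = arcsin(1425/4102) = 20.33°; cos θ_c = 0.9377.
tᵢ = 2h cos θ_c/V₁ ⇒ h = tᵢ·V₁/(2 cos θ_c) = 0.0111·1425/(2·0.9377) = 8.43 m.

8.4 m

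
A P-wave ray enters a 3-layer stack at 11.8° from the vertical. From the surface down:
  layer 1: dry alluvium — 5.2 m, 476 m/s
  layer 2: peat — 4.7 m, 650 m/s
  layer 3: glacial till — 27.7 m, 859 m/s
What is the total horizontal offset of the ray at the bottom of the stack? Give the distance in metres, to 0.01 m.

p = sin θ₁/V₁ = sin 11.8°/476 = 4.2961e-04 s/m is conserved through the stack.
Layer 1: θ = 11.80°; offset = 5.2·tan 11.80° = 1.0863 m.
Layer 2: sin θ = p·650 = 0.2792 → θ = 16.22°; offset = 4.7·tan 16.22° = 1.3668 m.
Layer 3: sin θ = p·859 = 0.3690 → θ = 21.66°; offset = 27.7·tan 21.66° = 10.9987 m.
Total horizontal offset = 13.4519 m.

13.45 m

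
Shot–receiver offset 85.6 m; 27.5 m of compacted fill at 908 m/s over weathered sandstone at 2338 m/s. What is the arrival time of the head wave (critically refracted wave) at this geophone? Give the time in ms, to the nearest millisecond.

t = x/V₂ + 2h·√(V₂²−V₁²)/(V₁V₂).
√(V₂²−V₁²) = √(2338²−908²) = 2154.5 m/s; delay term = 2·27.5·2154.5/(908·2338) = 0.05582 s.
t = 85.6/2338 + 0.05582 = 0.09243 s.

92 ms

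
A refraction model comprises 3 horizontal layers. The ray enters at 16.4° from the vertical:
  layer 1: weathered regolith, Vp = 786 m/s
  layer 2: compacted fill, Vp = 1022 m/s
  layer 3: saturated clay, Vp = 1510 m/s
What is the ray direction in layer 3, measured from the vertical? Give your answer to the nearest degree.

33°

Snell's law across each interface conserves sin θ / V, so sin θ_3 = V_3·sin θ₁/V₁.
sin θ_3 = 1510 × sin 16.4° / 786 = 0.5424.
θ_3 = 32.85° from the vertical.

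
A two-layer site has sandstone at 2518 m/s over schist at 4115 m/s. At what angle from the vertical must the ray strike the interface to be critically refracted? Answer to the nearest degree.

38°

At critical incidence the refracted ray runs along the interface (θ₂ = 90°), so sin θ_c = V₁/V₂.
θ_c = arcsin(2518/4115) = arcsin 0.6119 = 37.73°.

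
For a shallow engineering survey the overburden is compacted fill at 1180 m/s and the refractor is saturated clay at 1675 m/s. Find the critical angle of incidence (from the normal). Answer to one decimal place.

44.8°

Critical incidence: sin θ_c = V₁/V₂ = 1180/1675 = 0.7045.
θ_c = arcsin 0.7045 = 44.79°.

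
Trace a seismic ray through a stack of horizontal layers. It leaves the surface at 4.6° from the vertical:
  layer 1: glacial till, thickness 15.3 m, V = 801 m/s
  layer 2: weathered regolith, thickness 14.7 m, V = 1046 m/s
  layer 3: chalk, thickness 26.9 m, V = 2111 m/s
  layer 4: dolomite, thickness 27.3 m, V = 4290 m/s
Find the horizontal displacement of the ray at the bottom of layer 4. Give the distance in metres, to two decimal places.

21.58 m

Apply Snell's law at each interface; in layer i the horizontal offset is hᵢ·tan θᵢ.
Layer 1: θ = 4.60°; offset = 15.3·tan 4.60° = 1.2310 m.
Layer 2: sin θ = 1046·sin 4.6°/801 = 0.1047, θ = 6.01°; offset = 14.7·tan 6.01° = 1.5480 m.
Layer 3: sin θ = 2111·sin 4.6°/801 = 0.2114, θ = 12.20°; offset = 26.9·tan 12.20° = 5.8170 m.
Layer 4: sin θ = 4290·sin 4.6°/801 = 0.4295, θ = 25.44°; offset = 27.3·tan 25.44° = 12.9850 m.
Σ offsets = 21.5811 m.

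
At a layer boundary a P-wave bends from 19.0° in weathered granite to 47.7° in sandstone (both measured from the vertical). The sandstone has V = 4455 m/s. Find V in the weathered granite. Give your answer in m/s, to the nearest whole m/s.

sin 19.0° = 0.3256; sin 47.7° = 0.7396.
V₁ = V₂·(sin θ₁/sin θ₂) = 4455·(0.3256/0.7396) = 1960.99 m/s.

1961 m/s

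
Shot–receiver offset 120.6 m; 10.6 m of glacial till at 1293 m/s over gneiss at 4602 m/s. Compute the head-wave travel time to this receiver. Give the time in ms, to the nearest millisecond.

42 ms

t = x/V₂ + 2h·√(V₂²−V₁²)/(V₁V₂).
√(V₂²−V₁²) = √(4602²−1293²) = 4416.6 m/s; delay term = 2·10.6·4416.6/(1293·4602) = 0.01574 s.
t = 120.6/4602 + 0.01574 = 0.04194 s.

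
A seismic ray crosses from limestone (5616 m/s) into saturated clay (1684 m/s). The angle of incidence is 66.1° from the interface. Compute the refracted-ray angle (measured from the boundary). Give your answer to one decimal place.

Convert to the normal: θ₁ = 90° − 66.1° = 23.9°.
Snell's law: sin θ₂ = (V₂/V₁)·sin θ₁ = (1684/5616)·sin 23.9° = 0.1215.
θ₂ = arcsin 0.1215 = 6.98° from the normal.
From the interface: 90° − 6.98° = 83.02°.

83.0°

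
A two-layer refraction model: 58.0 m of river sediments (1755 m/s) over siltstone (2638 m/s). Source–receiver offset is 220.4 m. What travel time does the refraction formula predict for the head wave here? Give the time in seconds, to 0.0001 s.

θ_c = arcsin(V₁/V₂) = arcsin(1755/2638) = 41.70°, cos θ_c = 0.7466.
Intercept time tᵢ = 2h cos θ_c / V₁ = 2·58.0·0.7466/1755 = 0.04935 s.
t = x/V₂ + tᵢ = 220.4/2638 + 0.04935 = 0.13290 s.

0.1329 s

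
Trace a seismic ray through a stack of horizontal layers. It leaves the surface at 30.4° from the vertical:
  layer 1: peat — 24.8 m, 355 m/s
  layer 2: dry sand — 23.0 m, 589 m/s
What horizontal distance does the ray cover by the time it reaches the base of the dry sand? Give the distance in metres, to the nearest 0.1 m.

Apply Snell's law at each interface; in layer i the horizontal offset is hᵢ·tan θᵢ.
Layer 1: θ = 30.40°; offset = 24.8·tan 30.40° = 14.550 m.
Layer 2: sin θ = 589·sin 30.4°/355 = 0.8396, θ = 57.10°; offset = 23.0·tan 57.10° = 35.548 m.
Σ offsets = 50.098 m.

50.1 m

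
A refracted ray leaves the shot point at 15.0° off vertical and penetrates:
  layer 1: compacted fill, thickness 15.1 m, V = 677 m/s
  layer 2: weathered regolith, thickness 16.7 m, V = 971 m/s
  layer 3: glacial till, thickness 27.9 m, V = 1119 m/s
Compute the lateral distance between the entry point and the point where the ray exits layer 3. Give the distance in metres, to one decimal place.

Apply Snell's law at each interface; in layer i the horizontal offset is hᵢ·tan θᵢ.
Layer 1: θ = 15.00°; offset = 15.1·tan 15.00° = 4.046 m.
Layer 2: sin θ = 971·sin 15.0°/677 = 0.3712, θ = 21.79°; offset = 16.7·tan 21.79° = 6.676 m.
Layer 3: sin θ = 1119·sin 15.0°/677 = 0.4278, θ = 25.33°; offset = 27.9·tan 25.33° = 13.205 m.
Σ offsets = 23.927 m.

23.9 m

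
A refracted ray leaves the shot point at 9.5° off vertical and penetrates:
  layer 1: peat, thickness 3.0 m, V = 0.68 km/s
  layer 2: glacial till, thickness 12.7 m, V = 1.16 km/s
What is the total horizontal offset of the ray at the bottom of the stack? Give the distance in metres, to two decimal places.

4.23 m

p = sin θ₁/V₁ = sin 9.5°/0.68 = 2.4272e-01 s/km is conserved through the stack.
Layer 1: θ = 9.50°; offset = 3.0·tan 9.50° = 0.5020 m.
Layer 2: sin θ = p·1.16 = 0.2816 → θ = 16.35°; offset = 12.7·tan 16.35° = 3.7265 m.
Σ offsets = 4.2285 m.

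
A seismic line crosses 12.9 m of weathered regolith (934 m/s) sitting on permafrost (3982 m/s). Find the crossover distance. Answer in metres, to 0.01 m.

32.77 m

θ_c = arcsin(934/3982) = 13.57°, so cos θ_c = 0.9721 and tᵢ = 2h cos θ_c/V₁ = 0.0269 s.
At crossover x/V₁ = x/V₂ + tᵢ ⇒ x = tᵢ/(1/V₁ − 1/V₂) = 0.02685/(1.0707e-03 − 2.5113e-04) = 32.77 m.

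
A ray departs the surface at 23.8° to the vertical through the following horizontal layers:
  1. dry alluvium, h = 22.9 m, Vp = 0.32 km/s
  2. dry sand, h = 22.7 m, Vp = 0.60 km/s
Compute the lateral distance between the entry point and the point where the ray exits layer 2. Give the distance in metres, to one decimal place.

p = sin θ₁/V₁ = sin 23.8°/0.32 = 1.2611e+00 s/km is conserved through the stack.
Layer 1: θ = 23.80°; offset = 22.9·tan 23.80° = 10.100 m.
Layer 2: sin θ = p·0.60 = 0.7566 → θ = 49.17°; offset = 22.7·tan 49.17° = 26.270 m.
Summing the layer offsets gives 36.370 m.

36.4 m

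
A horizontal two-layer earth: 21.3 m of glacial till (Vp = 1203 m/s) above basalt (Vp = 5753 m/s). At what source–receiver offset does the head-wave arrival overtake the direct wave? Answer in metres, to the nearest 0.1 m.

x_cross = 2h·√((V₂+V₁)/(V₂−V₁)).
(V₂+V₁)/(V₂−V₁) = (5753+1203)/(5753−1203) = 1.5288; √ = 1.2364.
x_cross = 2·21.3·1.2364 = 52.67 m.

52.7 m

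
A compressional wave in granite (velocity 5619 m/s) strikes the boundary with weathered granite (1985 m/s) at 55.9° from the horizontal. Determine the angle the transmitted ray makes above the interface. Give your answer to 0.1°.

78.6°

Convert to the normal: θ₁ = 90° − 55.9° = 34.1°.
Snell's law: sin θ₂ = (V₂/V₁)·sin θ₁ = (1985/5619)·sin 34.1° = 0.1981.
θ₂ = arcsin 0.1981 = 11.42° from the normal.
From the interface: 90° − 11.42° = 78.58°.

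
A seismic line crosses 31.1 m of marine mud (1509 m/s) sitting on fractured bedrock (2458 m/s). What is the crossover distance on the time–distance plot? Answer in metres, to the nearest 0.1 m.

127.2 m

θ_c = arcsin(1509/2458) = 37.87°, so cos θ_c = 0.7894 and tᵢ = 2h cos θ_c/V₁ = 0.0325 s.
At crossover x/V₁ = x/V₂ + tᵢ ⇒ x = tᵢ/(1/V₁ − 1/V₂) = 0.03254/(6.6269e-04 − 4.0683e-04) = 127.17 m.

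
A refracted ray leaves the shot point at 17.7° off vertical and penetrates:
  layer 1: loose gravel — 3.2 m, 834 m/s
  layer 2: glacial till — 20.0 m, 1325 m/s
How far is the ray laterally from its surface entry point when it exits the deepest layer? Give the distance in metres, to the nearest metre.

12 m

Apply Snell's law at each interface; in layer i the horizontal offset is hᵢ·tan θᵢ.
Layer 1: θ = 17.70°; offset = 3.2·tan 17.70° = 1.021 m.
Layer 2: sin θ = 1325·sin 17.7°/834 = 0.4830, θ = 28.88°; offset = 20.0·tan 28.88° = 11.033 m.
Summing the layer offsets gives 12.054 m.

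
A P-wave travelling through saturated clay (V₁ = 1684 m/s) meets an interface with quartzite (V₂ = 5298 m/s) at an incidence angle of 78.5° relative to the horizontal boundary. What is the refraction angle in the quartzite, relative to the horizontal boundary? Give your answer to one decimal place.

Convert to the normal: θ₁ = 90° − 78.5° = 11.5°.
sin θ₁/V₁ = sin θ₂/V₂ ⇒ sin θ₂ = 5298·sin 11.5°/1684 = 5298·0.1994/1684 = 0.6272.
θ₂ = arcsin 0.6272 = 38.85° from the normal.
From the interface: 90° − 38.85° = 51.15°.

51.2°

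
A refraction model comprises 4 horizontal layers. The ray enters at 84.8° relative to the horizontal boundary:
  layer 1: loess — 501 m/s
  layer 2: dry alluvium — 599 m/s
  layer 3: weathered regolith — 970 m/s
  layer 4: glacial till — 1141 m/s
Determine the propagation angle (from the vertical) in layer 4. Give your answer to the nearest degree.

12°

From the normal: θ₁ = 90° − 84.8° = 5.2°.
Snell's law across each interface conserves sin θ / V, so sin θ_4 = V_4·sin θ₁/V₁.
sin θ_4 = 1141 × sin 5.2° / 501 = 0.2064.
θ_4 = arcsin 0.2064 = 11.91°.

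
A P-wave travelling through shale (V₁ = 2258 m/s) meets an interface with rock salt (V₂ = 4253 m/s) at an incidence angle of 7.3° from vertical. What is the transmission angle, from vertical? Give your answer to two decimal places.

13.85°

Snell's law: sin θ₂ = (V₂/V₁)·sin θ₁ = (4253/2258)·sin 7.3° = 0.2393.
θ₂ = sin⁻¹(0.2393) = 13.85° (from vertical).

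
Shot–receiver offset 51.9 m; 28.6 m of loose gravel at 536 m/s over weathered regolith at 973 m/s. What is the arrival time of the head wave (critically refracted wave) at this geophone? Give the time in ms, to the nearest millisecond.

142 ms

θ_c = arcsin(V₁/V₂) = arcsin(536/973) = 33.43°, cos θ_c = 0.8346.
Intercept time tᵢ = 2h cos θ_c / V₁ = 2·28.6·0.8346/536 = 0.08906 s.
t = x/V₂ + tᵢ = 51.9/973 + 0.08906 = 0.14240 s.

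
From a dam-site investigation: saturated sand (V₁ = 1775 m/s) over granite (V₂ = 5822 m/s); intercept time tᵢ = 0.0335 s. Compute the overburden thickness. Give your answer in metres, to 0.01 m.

h = tᵢ·V₁·V₂ / (2·√(V₂²−V₁²)).
√(V₂²−V₁²) = √(5822² − 1775²) = 5544.8 m/s.
h = 0.0335 s × 1775 × 5822 / (2 × 5544.8) = 31.22 m.

31.22 m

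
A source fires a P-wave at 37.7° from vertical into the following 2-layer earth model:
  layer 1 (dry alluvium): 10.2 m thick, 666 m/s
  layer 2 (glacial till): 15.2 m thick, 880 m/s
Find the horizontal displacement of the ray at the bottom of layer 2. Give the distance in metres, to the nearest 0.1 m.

p = sin θ₁/V₁ = sin 37.7°/666 = 9.1821e-04 s/m is conserved through the stack.
Layer 1: θ = 37.70°; offset = 10.2·tan 37.70° = 7.883 m.
Layer 2: sin θ = p·880 = 0.8080 → θ = 53.90°; offset = 15.2·tan 53.90° = 20.847 m.
Summing the layer offsets gives 28.730 m.

28.7 m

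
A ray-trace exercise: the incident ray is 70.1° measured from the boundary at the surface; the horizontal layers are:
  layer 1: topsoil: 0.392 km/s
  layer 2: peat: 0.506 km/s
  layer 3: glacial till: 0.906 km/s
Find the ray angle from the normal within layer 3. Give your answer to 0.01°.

51.88°

From the normal: θ₁ = 90° − 70.1° = 19.9°.
Snell's law across each interface conserves sin θ / V, so sin θ_3 = V_3·sin θ₁/V₁.
sin θ_3 = 0.906 × sin 19.9° / 0.392 = 0.7867.
θ_3 = 51.88° from the vertical.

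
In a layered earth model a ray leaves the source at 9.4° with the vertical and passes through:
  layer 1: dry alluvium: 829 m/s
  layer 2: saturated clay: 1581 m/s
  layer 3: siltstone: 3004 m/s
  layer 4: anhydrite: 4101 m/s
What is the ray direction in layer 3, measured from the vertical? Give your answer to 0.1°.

36.3°

Snell's law across each interface conserves sin θ / V, so sin θ_3 = V_3·sin θ₁/V₁.
sin θ_3 = 3004 × sin 9.4° / 829 = 0.5918.
θ_3 = 36.29° from the vertical.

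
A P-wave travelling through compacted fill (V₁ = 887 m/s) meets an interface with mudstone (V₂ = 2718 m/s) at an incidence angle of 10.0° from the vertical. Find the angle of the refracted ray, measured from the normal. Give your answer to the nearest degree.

sin θ₁/V₁ = sin θ₂/V₂ ⇒ sin θ₂ = 2718·sin 10.0°/887 = 2718·0.1736/887 = 0.5321.
θ₂ = arcsin 0.5321 = 32.15° from the normal.

32°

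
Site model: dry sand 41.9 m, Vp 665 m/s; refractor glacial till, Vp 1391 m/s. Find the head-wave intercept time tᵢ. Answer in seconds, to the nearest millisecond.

0.111 s

θ_c = arcsin(V₁/V₂) = arcsin(665/1391) = 28.56°; cos θ_c = 0.8783.
tᵢ = 2h·cos θ_c / V₁ = 2·41.9·0.8783 / 665 = 0.11068 s.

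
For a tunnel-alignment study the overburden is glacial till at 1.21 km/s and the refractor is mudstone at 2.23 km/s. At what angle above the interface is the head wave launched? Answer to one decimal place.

57.1°

Critical incidence: sin θ_c = V₁/V₂ = 1.21/2.23 = 0.5426.
θ_c = arcsin 0.5426 = 32.86°.
Measured from the interface: 90° − 32.86° = 57.14°.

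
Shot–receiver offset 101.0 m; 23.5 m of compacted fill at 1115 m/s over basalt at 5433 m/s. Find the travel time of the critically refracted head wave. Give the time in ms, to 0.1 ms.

θ_c = arcsin(V₁/V₂) = arcsin(1115/5433) = 11.84°, cos θ_c = 0.9787.
Intercept time tᵢ = 2h cos θ_c / V₁ = 2·23.5·0.9787/1115 = 0.04126 s.
t = x/V₂ + tᵢ = 101.0/5433 + 0.04126 = 0.05985 s.

59.8 ms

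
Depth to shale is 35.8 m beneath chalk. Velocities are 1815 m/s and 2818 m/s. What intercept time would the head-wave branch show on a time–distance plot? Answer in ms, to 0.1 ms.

30.2 ms

tᵢ = 2h·√(V₂²−V₁²)/(V₁V₂).
√(V₂²−V₁²) = √(2818²−1815²) = 2155.7 m/s.
tᵢ = 2·35.8·2155.7/(1815·2818) = 0.03018 s.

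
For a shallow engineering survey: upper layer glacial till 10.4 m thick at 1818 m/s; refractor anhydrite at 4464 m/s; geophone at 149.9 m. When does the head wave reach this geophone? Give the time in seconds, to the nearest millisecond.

θ_c = arcsin(V₁/V₂) = arcsin(1818/4464) = 24.03°, cos θ_c = 0.9133.
Intercept time tᵢ = 2h cos θ_c / V₁ = 2·10.4·0.9133/1818 = 0.01045 s.
t = x/V₂ + tᵢ = 149.9/4464 + 0.01045 = 0.04403 s.

0.044 s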